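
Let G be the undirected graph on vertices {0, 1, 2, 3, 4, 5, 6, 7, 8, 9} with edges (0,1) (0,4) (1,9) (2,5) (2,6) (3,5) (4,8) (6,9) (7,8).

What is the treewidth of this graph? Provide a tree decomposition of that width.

Treewidth 1.
One optimal decomposition is:
Bags: B1 = {3, 5}  B2 = {2, 5}  B3 = {2, 6}  B4 = {6, 9}  B5 = {1, 9}  B6 = {0, 1}  B7 = {0, 4}  B8 = {4, 8}  B9 = {7, 8}
Tree: B1–B2, B2–B3, B3–B4, B4–B5, B5–B6, B6–B7, B7–B8, B8–B9

Each bag holds 2 vertices, so the decomposition has width 1, which upper-bounds the treewidth. G has an edge, so its treewidth is at least 1. The upper and lower bounds meet at 1, so that is the treewidth.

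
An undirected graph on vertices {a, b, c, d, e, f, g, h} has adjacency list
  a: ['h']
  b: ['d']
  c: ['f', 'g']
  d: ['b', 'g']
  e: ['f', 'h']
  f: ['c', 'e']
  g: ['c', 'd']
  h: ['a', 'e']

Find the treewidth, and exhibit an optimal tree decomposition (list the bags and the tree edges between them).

Each bag holds 2 vertices, so the decomposition has width 1, which upper-bounds the treewidth. G has an edge, so its treewidth is at least 1. Hence tw(G) = 1 exactly.

Treewidth 1.
One such decomposition:
Bags: B1 = {b, d}  B2 = {d, g}  B3 = {c, g}  B4 = {c, f}  B5 = {e, f}  B6 = {e, h}  B7 = {a, h}
Tree: B1–B2, B2–B3, B3–B4, B4–B5, B5–B6, B6–B7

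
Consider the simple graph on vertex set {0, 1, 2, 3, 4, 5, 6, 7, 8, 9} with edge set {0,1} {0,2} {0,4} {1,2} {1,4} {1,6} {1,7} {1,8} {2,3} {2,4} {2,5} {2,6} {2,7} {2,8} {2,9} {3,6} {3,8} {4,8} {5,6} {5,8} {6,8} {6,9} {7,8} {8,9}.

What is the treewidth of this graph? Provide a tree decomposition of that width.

The largest bag has 4 vertices, giving width 3; this decomposition certifies tw(G) ≤ 3. On the other hand G contains the 4-clique {0, 1, 2, 4}. A clique must lie in a single bag of any decomposition, so no decomposition can have width below 3. Hence tw(G) = 3 exactly.

Treewidth 3.
One optimal decomposition is:
Bags: B1 = {1, 2, 4, 8}  B2 = {1, 2, 7, 8}  B3 = {1, 2, 6, 8}  B4 = {2, 3, 6, 8}  B5 = {2, 5, 6, 8}  B6 = {0, 1, 2, 4}  B7 = {2, 6, 8, 9}
Tree: B1–B2, B1–B3, B3–B4, B3–B5, B1–B6, B4–B7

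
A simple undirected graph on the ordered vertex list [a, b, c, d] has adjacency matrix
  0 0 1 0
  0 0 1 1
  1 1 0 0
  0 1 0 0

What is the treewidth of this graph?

A width-1 tree decomposition is:
Bags: B1 = {b, c}  B2 = {b, d}  B3 = {a, c}
Tree: B1–B2, B1–B3
Every bag has size at most 2, so the width is 2 − 1 = 1 and tw(G) ≤ 1. G has an edge, so its treewidth is at least 1. Hence tw(G) = 1 exactly.

1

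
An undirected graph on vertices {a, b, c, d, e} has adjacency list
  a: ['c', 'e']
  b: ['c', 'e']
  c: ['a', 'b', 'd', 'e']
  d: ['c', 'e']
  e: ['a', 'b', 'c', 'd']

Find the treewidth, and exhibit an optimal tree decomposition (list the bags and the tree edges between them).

Every bag has size at most 3, so the width is 3 − 1 = 2 and tw(G) ≤ 2. On the other hand G contains the 3-clique {c, d, e}. A clique must lie in a single bag of any decomposition, so no decomposition can have width below 2. The upper and lower bounds meet at 2, so that is the treewidth.

Treewidth 2.
One such decomposition:
Bags: B1 = {c, d, e}  B2 = {b, c, e}  B3 = {a, c, e}
Tree: B1–B2, B2–B3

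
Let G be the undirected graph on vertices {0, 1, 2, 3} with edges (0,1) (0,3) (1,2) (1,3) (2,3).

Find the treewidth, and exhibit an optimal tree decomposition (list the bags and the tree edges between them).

Treewidth 2.
Bags: B1 = {0, 1, 3}  B2 = {1, 2, 3}
Tree: B1–B2

The largest bag has 3 vertices, giving width 2; this decomposition certifies tw(G) ≤ 2. For the lower bound, the 3 vertices {0, 1, 3} are pairwise adjacent, and any tree decomposition puts a clique entirely inside one bag — forcing width ≥ 2. Combining the bounds, tw(G) = 2.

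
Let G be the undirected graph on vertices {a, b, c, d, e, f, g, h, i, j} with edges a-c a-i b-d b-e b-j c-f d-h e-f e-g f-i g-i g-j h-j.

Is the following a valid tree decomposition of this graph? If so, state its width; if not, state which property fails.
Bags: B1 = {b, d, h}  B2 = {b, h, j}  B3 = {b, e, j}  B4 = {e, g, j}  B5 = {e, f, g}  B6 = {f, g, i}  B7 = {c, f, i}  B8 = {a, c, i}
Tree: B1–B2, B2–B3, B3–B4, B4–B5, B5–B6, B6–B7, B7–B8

Every vertex of G appears in some bag (union = {a, b, c, d, e, f, g, h, i, j}); every edge is covered by a bag; and for each vertex v the set of bags containing v is connected in the bag tree. The decomposition is therefore valid. The largest bag has 3 vertices, so the width is 2.

Yes; width 2.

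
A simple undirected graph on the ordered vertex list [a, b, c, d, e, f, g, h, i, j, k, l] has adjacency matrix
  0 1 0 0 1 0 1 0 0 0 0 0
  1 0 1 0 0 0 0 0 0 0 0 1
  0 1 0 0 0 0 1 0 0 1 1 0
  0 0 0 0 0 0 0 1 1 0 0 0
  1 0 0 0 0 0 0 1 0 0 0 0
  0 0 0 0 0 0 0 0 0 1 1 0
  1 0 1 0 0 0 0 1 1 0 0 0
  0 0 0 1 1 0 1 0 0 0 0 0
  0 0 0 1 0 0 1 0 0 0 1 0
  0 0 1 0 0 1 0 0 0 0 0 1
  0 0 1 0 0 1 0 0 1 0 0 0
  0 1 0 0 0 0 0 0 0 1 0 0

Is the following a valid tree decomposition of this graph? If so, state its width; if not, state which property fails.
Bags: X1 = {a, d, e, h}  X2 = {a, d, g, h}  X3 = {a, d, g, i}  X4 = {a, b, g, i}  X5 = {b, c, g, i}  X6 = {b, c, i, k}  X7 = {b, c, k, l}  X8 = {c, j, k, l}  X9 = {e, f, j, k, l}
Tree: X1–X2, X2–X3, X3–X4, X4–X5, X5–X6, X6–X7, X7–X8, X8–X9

No — bags containing vertex e are not connected in the tree.

A tree decomposition must satisfy three properties: every vertex lies in some bag; for every edge, both endpoints lie together in some bag; and for every vertex, the bags containing it form a connected subtree. Here bags containing vertex e are not connected in the tree, so the decomposition is invalid.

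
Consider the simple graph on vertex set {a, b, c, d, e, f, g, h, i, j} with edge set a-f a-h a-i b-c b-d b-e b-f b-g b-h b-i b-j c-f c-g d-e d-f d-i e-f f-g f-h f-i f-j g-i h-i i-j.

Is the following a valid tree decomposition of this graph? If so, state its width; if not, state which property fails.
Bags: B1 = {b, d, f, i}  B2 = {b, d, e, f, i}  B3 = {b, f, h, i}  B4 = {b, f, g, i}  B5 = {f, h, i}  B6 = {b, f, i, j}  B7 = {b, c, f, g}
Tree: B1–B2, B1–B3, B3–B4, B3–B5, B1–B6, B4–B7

A tree decomposition must satisfy three properties: every vertex lies in some bag; for every edge, both endpoints lie together in some bag; and for every vertex, the bags containing it form a connected subtree. Here vertex a appears in no bag, so the decomposition is invalid.

No — vertex a appears in no bag.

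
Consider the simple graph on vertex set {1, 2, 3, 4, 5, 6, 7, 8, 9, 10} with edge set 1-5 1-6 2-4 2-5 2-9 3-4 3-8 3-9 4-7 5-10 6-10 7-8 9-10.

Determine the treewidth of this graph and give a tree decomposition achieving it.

Each bag holds 3 vertices, so the decomposition has width 2, which upper-bounds the treewidth. Since 1–6–10–5–1 is a cycle in G, G is not acyclic. Forests are exactly the graphs of treewidth ≤ 1, so tw(G) ≥ 2. The upper and lower bounds meet at 2, so that is the treewidth.

Treewidth 2.
One such decomposition:
Bags: B1 = {1, 5, 6}  B2 = {5, 6, 10}  B3 = {2, 5, 10}  B4 = {2, 9, 10}  B5 = {2, 4, 9}  B6 = {3, 4, 9}  B7 = {3, 4, 7}  B8 = {3, 7, 8}
Tree: B1–B2, B2–B3, B3–B4, B4–B5, B5–B6, B6–B7, B7–B8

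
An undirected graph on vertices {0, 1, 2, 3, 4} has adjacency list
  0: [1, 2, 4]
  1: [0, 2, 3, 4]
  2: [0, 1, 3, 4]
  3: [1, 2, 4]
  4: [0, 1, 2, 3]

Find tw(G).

3

A width-3 tree decomposition is:
Bags: B1 = {0, 1, 2, 4}  B2 = {1, 2, 3, 4}
Tree: B1–B2
Every bag has size at most 4, so the width is 4 − 1 = 3 and tw(G) ≤ 3. On the other hand G contains the 4-clique {0, 1, 2, 4}. A clique must lie in a single bag of any decomposition, so no decomposition can have width below 3. Hence tw(G) = 3 exactly.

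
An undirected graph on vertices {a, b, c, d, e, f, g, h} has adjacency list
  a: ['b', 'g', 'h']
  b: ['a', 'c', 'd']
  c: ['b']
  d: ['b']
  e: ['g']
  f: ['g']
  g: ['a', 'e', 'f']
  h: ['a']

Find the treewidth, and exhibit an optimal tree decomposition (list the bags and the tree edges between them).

Treewidth 1.
One such decomposition:
Bags: B1 = {b, c}  B2 = {b, d}  B3 = {a, b}  B4 = {a, g}  B5 = {f, g}  B6 = {e, g}  B7 = {a, h}
Tree: B1–B2, B2–B3, B3–B4, B4–B5, B4–B6, B4–B7

Every bag has size at most 2, so the width is 2 − 1 = 1 and tw(G) ≤ 1. Since G has at least one edge (e.g. b–c), it is not an edgeless graph, so tw(G) ≥ 1. Therefore the treewidth is 1.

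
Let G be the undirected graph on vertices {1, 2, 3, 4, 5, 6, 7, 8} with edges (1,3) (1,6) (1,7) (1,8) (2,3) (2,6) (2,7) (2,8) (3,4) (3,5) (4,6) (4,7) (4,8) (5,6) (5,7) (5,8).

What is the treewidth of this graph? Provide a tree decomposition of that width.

Treewidth 4.
One such decomposition:
Bags: B1 = {1, 2, 4, 5, 8}  B2 = {1, 2, 4, 5, 6}  B3 = {1, 2, 4, 5, 7}  B4 = {1, 2, 3, 4, 5}
Tree: B1–B2, B2–B3, B3–B4

Each bag holds 5 vertices, so the decomposition has width 4, which upper-bounds the treewidth. For the lower bound: the 5 vertex sets {2,8}, {4,6}, {5,7}, {1}, {3} are disjoint, each induces a connected subgraph, and every pair is joined by at least one edge of G. Contracting each set to a single vertex therefore yields K_{5} as a minor, and since treewidth is minor-monotone, tw(G) ≥ tw(K_{5}) = 4. The upper and lower bounds meet at 4, so that is the treewidth.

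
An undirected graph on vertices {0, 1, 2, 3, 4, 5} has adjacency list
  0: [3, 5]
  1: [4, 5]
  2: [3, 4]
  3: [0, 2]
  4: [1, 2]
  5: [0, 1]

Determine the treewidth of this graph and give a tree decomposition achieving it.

Every bag has size at most 3, so the width is 3 − 1 = 2 and tw(G) ≤ 2. For the lower bound, G contains the cycle 5–0–3–2–4–1–5, so G is not a forest; only forests have treewidth ≤ 1, hence tw(G) ≥ 2. Therefore the treewidth is 2.

Treewidth 2.
One optimal decomposition is:
Bags: B1 = {0, 3, 5}  B2 = {2, 3, 5}  B3 = {2, 4, 5}  B4 = {1, 4, 5}
Tree: B1–B2, B2–B3, B3–B4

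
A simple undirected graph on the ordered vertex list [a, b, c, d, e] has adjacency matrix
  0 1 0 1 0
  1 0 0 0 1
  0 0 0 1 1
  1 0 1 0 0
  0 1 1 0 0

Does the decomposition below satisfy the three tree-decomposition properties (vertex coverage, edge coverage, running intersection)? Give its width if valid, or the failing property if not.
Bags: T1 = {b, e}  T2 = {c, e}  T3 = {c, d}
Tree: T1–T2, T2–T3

No — vertex a appears in no bag.

A tree decomposition must satisfy three properties: every vertex lies in some bag; for every edge, both endpoints lie together in some bag; and for every vertex, the bags containing it form a connected subtree. Here vertex a appears in no bag, so the decomposition is invalid.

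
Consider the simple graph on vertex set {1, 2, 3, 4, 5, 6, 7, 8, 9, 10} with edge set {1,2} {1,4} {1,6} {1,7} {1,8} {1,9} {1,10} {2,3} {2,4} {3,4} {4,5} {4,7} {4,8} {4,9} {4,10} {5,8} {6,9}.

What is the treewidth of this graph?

2

A width-2 tree decomposition is:
Bags: B1 = {4, 5, 8}  B2 = {1, 4, 8}  B3 = {1, 2, 4}  B4 = {1, 4, 9}  B5 = {2, 3, 4}  B6 = {1, 6, 9}  B7 = {1, 4, 7}  B8 = {1, 4, 10}
Tree: B1–B2, B2–B3, B3–B4, B3–B5, B4–B6, B4–B7, B3–B8
Every bag has size at most 3, so the width is 3 − 1 = 2 and tw(G) ≤ 2. On the other hand G contains the 3-clique {1, 2, 4}. A clique must lie in a single bag of any decomposition, so no decomposition can have width below 2. Combining the bounds, tw(G) = 2.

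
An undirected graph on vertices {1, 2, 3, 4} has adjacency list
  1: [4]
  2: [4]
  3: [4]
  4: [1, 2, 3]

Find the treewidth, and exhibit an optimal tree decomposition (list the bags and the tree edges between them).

Treewidth 1.
Bags: B1 = {3, 4}  B2 = {1, 4}  B3 = {2, 4}
Tree: B1–B2, B1–B3

Every bag has size at most 2, so the width is 2 − 1 = 1 and tw(G) ≤ 1. Any graph with an edge has treewidth ≥ 1, and G has the edge 4–3. Combining the bounds, tw(G) = 1.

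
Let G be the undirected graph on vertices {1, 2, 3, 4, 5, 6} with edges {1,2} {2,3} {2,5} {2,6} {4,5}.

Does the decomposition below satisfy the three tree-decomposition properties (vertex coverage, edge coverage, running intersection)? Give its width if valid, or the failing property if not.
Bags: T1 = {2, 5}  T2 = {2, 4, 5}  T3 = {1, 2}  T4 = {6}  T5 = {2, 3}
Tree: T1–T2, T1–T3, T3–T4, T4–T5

A tree decomposition must satisfy three properties: every vertex lies in some bag; for every edge, both endpoints lie together in some bag; and for every vertex, the bags containing it form a connected subtree. Here edge (2,6) lies in no bag, so the decomposition is invalid.

No — edge (2,6) lies in no bag.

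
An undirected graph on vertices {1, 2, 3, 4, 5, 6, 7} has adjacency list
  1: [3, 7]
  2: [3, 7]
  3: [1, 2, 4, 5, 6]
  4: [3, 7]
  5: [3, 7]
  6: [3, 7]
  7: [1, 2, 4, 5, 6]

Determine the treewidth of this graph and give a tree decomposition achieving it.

Every bag has size at most 3, so the width is 3 − 1 = 2 and tw(G) ≤ 2. The edges 3–2–7–6–3 form a cycle, so G is not a tree and its treewidth is at least 2. Combining the bounds, tw(G) = 2.

Treewidth 2.
One such decomposition:
Bags: B1 = {2, 3, 7}  B2 = {3, 6, 7}  B3 = {1, 3, 7}  B4 = {3, 5, 7}  B5 = {3, 4, 7}
Tree: B1–B2, B2–B3, B3–B4, B4–B5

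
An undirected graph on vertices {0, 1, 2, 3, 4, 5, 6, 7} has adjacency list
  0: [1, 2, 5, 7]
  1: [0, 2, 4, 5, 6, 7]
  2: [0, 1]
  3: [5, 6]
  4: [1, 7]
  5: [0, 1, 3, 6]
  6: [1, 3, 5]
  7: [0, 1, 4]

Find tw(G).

A width-2 tree decomposition is:
Bags: B1 = {0, 1, 5}  B2 = {0, 1, 2}  B3 = {0, 1, 7}  B4 = {1, 5, 6}  B5 = {3, 5, 6}  B6 = {1, 4, 7}
Tree: B1–B2, B1–B3, B1–B4, B4–B5, B3–B6
Every bag has size at most 3, so the width is 3 − 1 = 2 and tw(G) ≤ 2. Conversely, {0, 1, 2} is a clique of size 3, and the vertices of any clique must share a bag in every tree decomposition; so some bag has ≥ 3 vertices and tw(G) ≥ 2. The upper and lower bounds meet at 2, so that is the treewidth.

2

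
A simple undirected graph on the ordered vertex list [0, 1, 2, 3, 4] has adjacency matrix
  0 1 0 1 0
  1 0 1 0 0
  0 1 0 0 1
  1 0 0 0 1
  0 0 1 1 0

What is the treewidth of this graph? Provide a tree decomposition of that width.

Each bag holds 3 vertices, so the decomposition has width 2, which upper-bounds the treewidth. Since 0–3–4–2–1–0 is a cycle in G, G is not acyclic. Forests are exactly the graphs of treewidth ≤ 1, so tw(G) ≥ 2. Hence tw(G) = 2 exactly.

Treewidth 2.
One such decomposition:
Bags: B1 = {0, 3, 4}  B2 = {0, 2, 4}  B3 = {0, 1, 2}
Tree: B1–B2, B2–B3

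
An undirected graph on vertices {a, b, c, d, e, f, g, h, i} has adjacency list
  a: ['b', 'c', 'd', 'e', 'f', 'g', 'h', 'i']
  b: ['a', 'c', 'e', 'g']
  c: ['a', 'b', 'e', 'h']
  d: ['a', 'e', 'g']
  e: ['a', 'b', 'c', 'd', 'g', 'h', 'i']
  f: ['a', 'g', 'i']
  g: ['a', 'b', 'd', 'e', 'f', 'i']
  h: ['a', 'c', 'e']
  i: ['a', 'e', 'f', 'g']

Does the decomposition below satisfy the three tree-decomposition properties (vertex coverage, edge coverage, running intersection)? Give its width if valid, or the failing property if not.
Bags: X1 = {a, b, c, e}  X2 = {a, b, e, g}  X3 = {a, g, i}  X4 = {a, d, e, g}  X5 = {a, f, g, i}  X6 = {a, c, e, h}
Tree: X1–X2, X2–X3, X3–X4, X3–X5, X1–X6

A tree decomposition must satisfy three properties: every vertex lies in some bag; for every edge, both endpoints lie together in some bag; and for every vertex, the bags containing it form a connected subtree. Here edge (e,i) lies in no bag, so the decomposition is invalid.

No — edge (e,i) lies in no bag.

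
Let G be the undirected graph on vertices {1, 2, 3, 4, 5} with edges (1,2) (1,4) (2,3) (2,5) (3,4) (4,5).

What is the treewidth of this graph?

2

A width-2 tree decomposition is:
Bags: B1 = {1, 2, 4}  B2 = {2, 3, 4}  B3 = {2, 4, 5}
Tree: B1–B2, B2–B3
The largest bag has 3 vertices, giving width 2; this decomposition certifies tw(G) ≤ 2. For the lower bound, G contains the cycle 4–1–2–3–4, so G is not a forest; only forests have treewidth ≤ 1, hence tw(G) ≥ 2. Hence tw(G) = 2 exactly.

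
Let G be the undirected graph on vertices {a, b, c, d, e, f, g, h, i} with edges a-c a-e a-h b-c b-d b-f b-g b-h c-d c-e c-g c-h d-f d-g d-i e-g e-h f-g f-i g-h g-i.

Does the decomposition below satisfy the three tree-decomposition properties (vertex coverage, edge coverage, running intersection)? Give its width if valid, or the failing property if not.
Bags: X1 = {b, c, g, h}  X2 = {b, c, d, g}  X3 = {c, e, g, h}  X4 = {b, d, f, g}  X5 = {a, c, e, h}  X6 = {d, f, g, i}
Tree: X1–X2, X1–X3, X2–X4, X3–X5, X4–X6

Vertex coverage: the bags together contain {a, b, c, d, e, f, g, h, i}, the full vertex set. Edge coverage: each edge of G has both endpoints in at least one bag. Running intersection: for every vertex, the bags containing it form a connected subtree. All three properties hold, so this is a valid tree decomposition of width max|bag| − 1 = 3, and hence tw(G) ≤ 3.

Yes; width 3.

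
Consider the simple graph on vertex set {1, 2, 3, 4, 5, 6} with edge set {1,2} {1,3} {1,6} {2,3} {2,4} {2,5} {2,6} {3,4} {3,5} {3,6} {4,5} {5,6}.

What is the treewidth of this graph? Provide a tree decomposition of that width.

Treewidth 3.
One such decomposition:
Bags: B1 = {2, 3, 5, 6}  B2 = {2, 3, 4, 5}  B3 = {1, 2, 3, 6}
Tree: B1–B2, B1–B3

Every bag has size at most 4, so the width is 4 − 1 = 3 and tw(G) ≤ 3. Conversely, {1, 2, 3, 6} is a clique of size 4, and the vertices of any clique must share a bag in every tree decomposition; so some bag has ≥ 4 vertices and tw(G) ≥ 3. Combining the bounds, tw(G) = 3.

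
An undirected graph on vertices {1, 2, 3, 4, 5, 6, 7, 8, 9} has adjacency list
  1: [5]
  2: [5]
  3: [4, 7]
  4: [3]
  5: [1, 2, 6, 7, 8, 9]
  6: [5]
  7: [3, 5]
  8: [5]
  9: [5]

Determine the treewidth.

1

A width-1 tree decomposition is:
Bags: B1 = {5, 6}  B2 = {5, 7}  B3 = {5, 9}  B4 = {3, 7}  B5 = {3, 4}  B6 = {5, 8}  B7 = {2, 5}  B8 = {1, 5}
Tree: B1–B2, B1–B3, B2–B4, B4–B5, B3–B6, B1–B7, B6–B8
Every bag has size at most 2, so the width is 2 − 1 = 1 and tw(G) ≤ 1. G has an edge, so its treewidth is at least 1. Therefore the treewidth is 1.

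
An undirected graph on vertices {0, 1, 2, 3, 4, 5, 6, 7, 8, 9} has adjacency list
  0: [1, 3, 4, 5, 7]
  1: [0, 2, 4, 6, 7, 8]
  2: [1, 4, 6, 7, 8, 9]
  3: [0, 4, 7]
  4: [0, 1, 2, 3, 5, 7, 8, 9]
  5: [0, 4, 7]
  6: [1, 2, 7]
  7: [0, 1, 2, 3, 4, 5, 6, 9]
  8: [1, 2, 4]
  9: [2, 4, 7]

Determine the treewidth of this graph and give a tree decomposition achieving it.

Treewidth 3.
Bags: B1 = {0, 1, 4, 7}  B2 = {1, 2, 4, 7}  B3 = {0, 3, 4, 7}  B4 = {0, 4, 5, 7}  B5 = {2, 4, 7, 9}  B6 = {1, 2, 6, 7}  B7 = {1, 2, 4, 8}
Tree: B1–B2, B1–B3, B3–B4, B2–B5, B2–B6, B2–B7

The largest bag has 4 vertices, giving width 3; this decomposition certifies tw(G) ≤ 3. For the lower bound, the 4 vertices {1, 2, 4, 8} are pairwise adjacent, and any tree decomposition puts a clique entirely inside one bag — forcing width ≥ 3. Therefore the treewidth is 3.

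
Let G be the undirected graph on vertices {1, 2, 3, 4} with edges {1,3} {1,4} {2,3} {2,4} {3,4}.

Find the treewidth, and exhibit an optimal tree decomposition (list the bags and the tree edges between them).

Every bag has size at most 3, so the width is 3 − 1 = 2 and tw(G) ≤ 2. On the other hand G contains the 3-clique {1, 3, 4}. A clique must lie in a single bag of any decomposition, so no decomposition can have width below 2. Hence tw(G) = 2 exactly.

Treewidth 2.
One such decomposition:
Bags: B1 = {1, 3, 4}  B2 = {2, 3, 4}
Tree: B1–B2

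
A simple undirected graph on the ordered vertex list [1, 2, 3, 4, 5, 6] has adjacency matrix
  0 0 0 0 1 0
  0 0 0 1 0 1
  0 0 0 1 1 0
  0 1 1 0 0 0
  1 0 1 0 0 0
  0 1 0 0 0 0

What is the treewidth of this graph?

A width-1 tree decomposition is:
Bags: B1 = {2, 6}  B2 = {2, 4}  B3 = {3, 4}  B4 = {3, 5}  B5 = {1, 5}
Tree: B1–B2, B2–B3, B3–B4, B4–B5
Every bag has size at most 2, so the width is 2 − 1 = 1 and tw(G) ≤ 1. Any graph with an edge has treewidth ≥ 1, and G has the edge 6–2. The upper and lower bounds meet at 1, so that is the treewidth.

1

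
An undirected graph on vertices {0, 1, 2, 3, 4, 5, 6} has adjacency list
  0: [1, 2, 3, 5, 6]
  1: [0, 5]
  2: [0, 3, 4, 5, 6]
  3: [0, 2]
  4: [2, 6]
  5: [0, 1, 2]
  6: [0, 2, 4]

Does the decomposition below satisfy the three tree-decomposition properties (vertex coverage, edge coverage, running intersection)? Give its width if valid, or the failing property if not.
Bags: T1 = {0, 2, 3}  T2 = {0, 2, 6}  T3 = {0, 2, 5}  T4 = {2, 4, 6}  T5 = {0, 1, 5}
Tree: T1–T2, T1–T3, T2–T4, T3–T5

Yes; width 2.

Every vertex of G appears in some bag (union = {0, 1, 2, 3, 4, 5, 6}); every edge is covered by a bag; and for each vertex v the set of bags containing v is connected in the bag tree. The decomposition is therefore valid. The largest bag has 3 vertices, so the width is 2.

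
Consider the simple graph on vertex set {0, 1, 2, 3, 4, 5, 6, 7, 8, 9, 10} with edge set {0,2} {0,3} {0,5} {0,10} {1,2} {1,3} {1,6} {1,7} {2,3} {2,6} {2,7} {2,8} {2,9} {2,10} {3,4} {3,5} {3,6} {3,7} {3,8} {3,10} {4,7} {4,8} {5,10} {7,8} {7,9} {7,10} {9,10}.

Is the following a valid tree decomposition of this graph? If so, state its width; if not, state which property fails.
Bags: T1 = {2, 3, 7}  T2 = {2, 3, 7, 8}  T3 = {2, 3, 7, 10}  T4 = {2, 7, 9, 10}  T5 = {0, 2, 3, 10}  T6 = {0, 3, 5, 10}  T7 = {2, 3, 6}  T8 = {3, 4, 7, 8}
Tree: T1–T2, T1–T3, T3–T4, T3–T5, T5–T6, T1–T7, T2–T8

A tree decomposition must satisfy three properties: every vertex lies in some bag; for every edge, both endpoints lie together in some bag; and for every vertex, the bags containing it form a connected subtree. Here vertex 1 appears in no bag, so the decomposition is invalid.

No — vertex 1 appears in no bag.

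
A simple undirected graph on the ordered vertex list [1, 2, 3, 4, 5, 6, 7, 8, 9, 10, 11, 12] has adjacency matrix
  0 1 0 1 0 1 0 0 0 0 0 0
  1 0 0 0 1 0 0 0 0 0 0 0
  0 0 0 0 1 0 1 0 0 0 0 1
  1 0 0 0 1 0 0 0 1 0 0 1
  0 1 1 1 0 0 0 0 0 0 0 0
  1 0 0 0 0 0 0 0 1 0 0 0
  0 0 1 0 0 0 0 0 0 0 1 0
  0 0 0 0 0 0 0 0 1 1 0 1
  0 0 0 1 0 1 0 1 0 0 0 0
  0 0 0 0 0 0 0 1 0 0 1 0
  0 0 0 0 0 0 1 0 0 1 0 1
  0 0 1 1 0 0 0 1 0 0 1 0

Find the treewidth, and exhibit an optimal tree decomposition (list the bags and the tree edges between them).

Each bag holds 4 vertices, so the decomposition has width 3, which upper-bounds the treewidth. For the lower bound: the 4 vertex sets {1,2,6}, {5}, {4}, {3,8,9,12} are disjoint, each induces a connected subgraph, and every pair is joined by at least one edge of G. Contracting each set to a single vertex therefore yields K_{4} as a minor, and since treewidth is minor-monotone, tw(G) ≥ tw(K_{4}) = 3. The upper and lower bounds meet at 3, so that is the treewidth.

Treewidth 3.
One optimal decomposition is:
Bags: B1 = {1, 2, 5, 6}  B2 = {1, 4, 5, 6}  B3 = {4, 5, 6, 9}  B4 = {3, 4, 5, 9}  B5 = {3, 4, 9, 12}  B6 = {3, 8, 9, 12}  B7 = {3, 7, 8, 12}  B8 = {7, 8, 11, 12}  B9 = {7, 8, 10, 11}
Tree: B1–B2, B2–B3, B3–B4, B4–B5, B5–B6, B6–B7, B7–B8, B8–B9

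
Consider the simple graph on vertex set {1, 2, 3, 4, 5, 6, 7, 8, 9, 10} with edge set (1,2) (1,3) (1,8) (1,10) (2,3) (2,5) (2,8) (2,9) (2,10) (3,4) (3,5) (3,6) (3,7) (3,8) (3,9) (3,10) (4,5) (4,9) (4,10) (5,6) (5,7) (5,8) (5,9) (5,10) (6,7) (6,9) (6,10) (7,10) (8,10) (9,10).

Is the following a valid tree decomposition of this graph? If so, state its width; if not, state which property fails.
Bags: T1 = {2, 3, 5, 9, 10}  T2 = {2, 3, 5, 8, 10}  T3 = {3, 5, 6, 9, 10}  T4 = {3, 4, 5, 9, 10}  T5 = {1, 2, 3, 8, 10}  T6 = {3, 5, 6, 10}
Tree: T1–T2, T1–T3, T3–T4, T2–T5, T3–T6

A tree decomposition must satisfy three properties: every vertex lies in some bag; for every edge, both endpoints lie together in some bag; and for every vertex, the bags containing it form a connected subtree. Here vertex 7 appears in no bag, so the decomposition is invalid.

No — vertex 7 appears in no bag.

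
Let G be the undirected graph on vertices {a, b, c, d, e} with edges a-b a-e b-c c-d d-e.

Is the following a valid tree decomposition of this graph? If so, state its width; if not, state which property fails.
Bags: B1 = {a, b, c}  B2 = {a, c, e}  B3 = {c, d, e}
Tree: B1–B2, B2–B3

Yes; width 2.

Checking the three conditions: (i) the bags cover all of {a, b, c, d, e}; (ii) for each edge, some bag contains both endpoints; (iii) the bags containing any fixed vertex form a subtree. All hold, so the decomposition is valid with width 3 − 1 = 2.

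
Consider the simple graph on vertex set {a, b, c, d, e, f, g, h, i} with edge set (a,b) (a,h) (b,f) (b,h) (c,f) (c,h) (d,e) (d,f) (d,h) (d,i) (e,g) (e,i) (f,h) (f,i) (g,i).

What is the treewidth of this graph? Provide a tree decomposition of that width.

Treewidth 2.
Bags: B1 = {e, g, i}  B2 = {d, e, i}  B3 = {d, f, i}  B4 = {d, f, h}  B5 = {c, f, h}  B6 = {b, f, h}  B7 = {a, b, h}
Tree: B1–B2, B2–B3, B3–B4, B4–B5, B5–B6, B6–B7

The largest bag has 3 vertices, giving width 2; this decomposition certifies tw(G) ≤ 2. On the other hand G contains the 3-clique {e, g, i}. A clique must lie in a single bag of any decomposition, so no decomposition can have width below 2. Combining the bounds, tw(G) = 2.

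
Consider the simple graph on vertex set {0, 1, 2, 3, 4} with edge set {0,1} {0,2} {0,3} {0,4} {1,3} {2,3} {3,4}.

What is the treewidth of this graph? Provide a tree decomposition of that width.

Treewidth 2.
Bags: B1 = {0, 2, 3}  B2 = {0, 1, 3}  B3 = {0, 3, 4}
Tree: B1–B2, B2–B3

The largest bag has 3 vertices, giving width 2; this decomposition certifies tw(G) ≤ 2. For the lower bound, the 3 vertices {0, 1, 3} are pairwise adjacent, and any tree decomposition puts a clique entirely inside one bag — forcing width ≥ 2. Therefore the treewidth is 2.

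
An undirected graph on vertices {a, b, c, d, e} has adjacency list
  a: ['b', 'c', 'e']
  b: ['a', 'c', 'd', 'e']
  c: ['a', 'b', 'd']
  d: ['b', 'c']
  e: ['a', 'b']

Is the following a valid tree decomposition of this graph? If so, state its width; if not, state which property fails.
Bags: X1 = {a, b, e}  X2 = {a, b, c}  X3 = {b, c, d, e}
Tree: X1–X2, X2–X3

No — bags containing vertex e are not connected in the tree.

A tree decomposition must satisfy three properties: every vertex lies in some bag; for every edge, both endpoints lie together in some bag; and for every vertex, the bags containing it form a connected subtree. Here bags containing vertex e are not connected in the tree, so the decomposition is invalid.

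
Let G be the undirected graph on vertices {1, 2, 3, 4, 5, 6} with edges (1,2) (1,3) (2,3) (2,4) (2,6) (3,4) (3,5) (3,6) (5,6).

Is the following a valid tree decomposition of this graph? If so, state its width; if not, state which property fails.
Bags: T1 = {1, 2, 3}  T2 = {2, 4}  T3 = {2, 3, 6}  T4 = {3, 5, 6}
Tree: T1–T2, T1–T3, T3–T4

No — edge (3,4) lies in no bag.

A tree decomposition must satisfy three properties: every vertex lies in some bag; for every edge, both endpoints lie together in some bag; and for every vertex, the bags containing it form a connected subtree. Here edge (3,4) lies in no bag, so the decomposition is invalid.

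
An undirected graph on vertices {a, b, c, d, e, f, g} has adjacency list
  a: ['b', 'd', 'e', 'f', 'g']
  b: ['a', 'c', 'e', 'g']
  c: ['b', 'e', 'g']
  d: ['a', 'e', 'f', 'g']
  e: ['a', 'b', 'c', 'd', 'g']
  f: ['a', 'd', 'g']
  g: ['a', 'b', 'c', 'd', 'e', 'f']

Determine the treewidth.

A width-3 tree decomposition is:
Bags: B1 = {a, d, f, g}  B2 = {a, d, e, g}  B3 = {a, b, e, g}  B4 = {b, c, e, g}
Tree: B1–B2, B2–B3, B3–B4
The largest bag has 4 vertices, giving width 3; this decomposition certifies tw(G) ≤ 3. Conversely, {b, c, e, g} is a clique of size 4, and the vertices of any clique must share a bag in every tree decomposition; so some bag has ≥ 4 vertices and tw(G) ≥ 3. Therefore the treewidth is 3.

3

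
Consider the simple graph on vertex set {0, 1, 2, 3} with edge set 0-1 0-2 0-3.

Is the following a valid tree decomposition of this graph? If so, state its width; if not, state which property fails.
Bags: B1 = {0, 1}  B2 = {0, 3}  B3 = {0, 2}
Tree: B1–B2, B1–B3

Yes; width 1.

Vertex coverage: the bags together contain {0, 1, 2, 3}, the full vertex set. Edge coverage: each edge of G has both endpoints in at least one bag. Running intersection: for every vertex, the bags containing it form a connected subtree. All three properties hold, so this is a valid tree decomposition of width max|bag| − 1 = 1, and hence tw(G) ≤ 1.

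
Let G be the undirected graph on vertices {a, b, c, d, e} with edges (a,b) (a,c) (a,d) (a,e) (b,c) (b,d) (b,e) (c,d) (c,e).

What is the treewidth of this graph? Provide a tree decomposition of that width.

Every bag has size at most 4, so the width is 4 − 1 = 3 and tw(G) ≤ 3. For the lower bound, the 4 vertices {a, b, c, d} are pairwise adjacent, and any tree decomposition puts a clique entirely inside one bag — forcing width ≥ 3. Therefore the treewidth is 3.

Treewidth 3.
One optimal decomposition is:
Bags: B1 = {a, b, c, e}  B2 = {a, b, c, d}
Tree: B1–B2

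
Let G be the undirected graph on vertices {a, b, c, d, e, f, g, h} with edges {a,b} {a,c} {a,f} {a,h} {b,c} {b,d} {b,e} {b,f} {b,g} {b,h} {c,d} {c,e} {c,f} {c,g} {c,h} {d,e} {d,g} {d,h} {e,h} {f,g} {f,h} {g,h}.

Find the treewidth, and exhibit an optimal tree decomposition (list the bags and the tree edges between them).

Each bag holds 5 vertices, so the decomposition has width 4, which upper-bounds the treewidth. For the lower bound, the 5 vertices {b, c, d, g, h} are pairwise adjacent, and any tree decomposition puts a clique entirely inside one bag — forcing width ≥ 4. The upper and lower bounds meet at 4, so that is the treewidth.

Treewidth 4.
Bags: B1 = {b, c, f, g, h}  B2 = {a, b, c, f, h}  B3 = {b, c, d, g, h}  B4 = {b, c, d, e, h}
Tree: B1–B2, B1–B3, B3–B4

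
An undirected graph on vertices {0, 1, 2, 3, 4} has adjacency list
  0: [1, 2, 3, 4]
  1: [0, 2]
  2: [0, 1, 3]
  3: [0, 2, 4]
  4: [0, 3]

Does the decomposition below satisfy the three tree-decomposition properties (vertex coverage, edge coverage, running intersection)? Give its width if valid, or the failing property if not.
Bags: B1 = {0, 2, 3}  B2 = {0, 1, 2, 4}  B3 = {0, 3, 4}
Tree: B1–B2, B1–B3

A tree decomposition must satisfy three properties: every vertex lies in some bag; for every edge, both endpoints lie together in some bag; and for every vertex, the bags containing it form a connected subtree. Here bags containing vertex 4 are not connected in the tree, so the decomposition is invalid.

No — bags containing vertex 4 are not connected in the tree.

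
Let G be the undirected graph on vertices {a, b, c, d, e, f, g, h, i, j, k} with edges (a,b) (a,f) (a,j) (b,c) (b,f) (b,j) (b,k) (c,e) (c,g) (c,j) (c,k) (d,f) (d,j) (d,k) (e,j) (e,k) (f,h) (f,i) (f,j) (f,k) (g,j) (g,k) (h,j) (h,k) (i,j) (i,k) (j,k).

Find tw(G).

3

A width-3 tree decomposition is:
Bags: B1 = {c, e, j, k}  B2 = {b, c, j, k}  B3 = {c, g, j, k}  B4 = {b, f, j, k}  B5 = {a, b, f, j}  B6 = {f, i, j, k}  B7 = {d, f, j, k}  B8 = {f, h, j, k}
Tree: B1–B2, B2–B3, B2–B4, B4–B5, B4–B6, B6–B7, B4–B8
The largest bag has 4 vertices, giving width 3; this decomposition certifies tw(G) ≤ 3. Conversely, {a, b, f, j} is a clique of size 4, and the vertices of any clique must share a bag in every tree decomposition; so some bag has ≥ 4 vertices and tw(G) ≥ 3. Therefore the treewidth is 3.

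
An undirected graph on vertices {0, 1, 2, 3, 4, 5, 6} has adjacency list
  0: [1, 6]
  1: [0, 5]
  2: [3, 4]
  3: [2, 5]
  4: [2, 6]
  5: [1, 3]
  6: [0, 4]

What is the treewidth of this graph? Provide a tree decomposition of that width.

The largest bag has 3 vertices, giving width 2; this decomposition certifies tw(G) ≤ 2. The edges 2–4–6–0–1–5–3–2 form a cycle, so G is not a tree and its treewidth is at least 2. Hence tw(G) = 2 exactly.

Treewidth 2.
One optimal decomposition is:
Bags: B1 = {2, 4, 6}  B2 = {0, 2, 6}  B3 = {0, 1, 2}  B4 = {1, 2, 5}  B5 = {2, 3, 5}
Tree: B1–B2, B2–B3, B3–B4, B4–B5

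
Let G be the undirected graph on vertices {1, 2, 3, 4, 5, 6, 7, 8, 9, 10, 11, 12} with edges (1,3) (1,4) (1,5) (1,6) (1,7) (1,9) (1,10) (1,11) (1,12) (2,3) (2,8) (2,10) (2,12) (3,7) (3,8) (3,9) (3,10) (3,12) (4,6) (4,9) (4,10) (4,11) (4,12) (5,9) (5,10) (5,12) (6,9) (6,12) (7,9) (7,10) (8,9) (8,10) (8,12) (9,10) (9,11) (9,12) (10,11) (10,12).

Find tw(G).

4

A width-4 tree decomposition is:
Bags: B1 = {1, 3, 9, 10, 12}  B2 = {3, 8, 9, 10, 12}  B3 = {1, 4, 9, 10, 12}  B4 = {1, 5, 9, 10, 12}  B5 = {1, 3, 7, 9, 10}  B6 = {2, 3, 8, 10, 12}  B7 = {1, 4, 9, 10, 11}  B8 = {1, 4, 6, 9, 12}
Tree: B1–B2, B1–B3, B3–B4, B1–B5, B2–B6, B3–B7, B3–B8
The largest bag has 5 vertices, giving width 4; this decomposition certifies tw(G) ≤ 4. Conversely, {3, 8, 9, 10, 12} is a clique of size 5, and the vertices of any clique must share a bag in every tree decomposition; so some bag has ≥ 5 vertices and tw(G) ≥ 4. Combining the bounds, tw(G) = 4.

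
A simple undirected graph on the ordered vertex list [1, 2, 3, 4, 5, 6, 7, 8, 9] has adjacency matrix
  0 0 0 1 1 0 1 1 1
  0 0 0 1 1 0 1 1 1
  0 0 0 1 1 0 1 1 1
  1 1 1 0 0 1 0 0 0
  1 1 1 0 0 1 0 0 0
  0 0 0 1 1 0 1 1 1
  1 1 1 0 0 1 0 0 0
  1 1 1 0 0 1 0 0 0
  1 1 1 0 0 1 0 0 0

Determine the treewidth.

A width-4 tree decomposition is:
Bags: B1 = {1, 2, 3, 6, 9}  B2 = {1, 2, 3, 6, 7}  B3 = {1, 2, 3, 6, 8}  B4 = {1, 2, 3, 4, 6}  B5 = {1, 2, 3, 5, 6}
Tree: B1–B2, B2–B3, B3–B4, B4–B5
Each bag holds 5 vertices, so the decomposition has width 4, which upper-bounds the treewidth. For the lower bound: the 5 vertex sets {3,9}, {1,7}, {2,8}, {6}, {4} are disjoint, each induces a connected subgraph, and every pair is joined by at least one edge of G. Contracting each set to a single vertex therefore yields K_{5} as a minor, and since treewidth is minor-monotone, tw(G) ≥ tw(K_{5}) = 4. The upper and lower bounds meet at 4, so that is the treewidth.

4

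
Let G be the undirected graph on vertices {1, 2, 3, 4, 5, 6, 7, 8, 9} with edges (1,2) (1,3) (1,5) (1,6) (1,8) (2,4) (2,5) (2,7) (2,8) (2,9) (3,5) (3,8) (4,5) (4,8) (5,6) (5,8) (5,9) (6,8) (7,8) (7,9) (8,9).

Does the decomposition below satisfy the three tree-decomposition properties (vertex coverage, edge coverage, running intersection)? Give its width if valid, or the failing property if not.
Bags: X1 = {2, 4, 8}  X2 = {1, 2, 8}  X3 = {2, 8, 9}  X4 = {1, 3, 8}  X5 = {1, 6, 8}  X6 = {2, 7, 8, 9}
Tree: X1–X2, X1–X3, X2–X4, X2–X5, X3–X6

No — vertex 5 appears in no bag.

A tree decomposition must satisfy three properties: every vertex lies in some bag; for every edge, both endpoints lie together in some bag; and for every vertex, the bags containing it form a connected subtree. Here vertex 5 appears in no bag, so the decomposition is invalid.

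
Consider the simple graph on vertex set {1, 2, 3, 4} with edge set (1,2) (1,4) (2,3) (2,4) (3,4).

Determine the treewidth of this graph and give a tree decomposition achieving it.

Treewidth 2.
One optimal decomposition is:
Bags: B1 = {1, 2, 4}  B2 = {2, 3, 4}
Tree: B1–B2

Each bag holds 3 vertices, so the decomposition has width 2, which upper-bounds the treewidth. For the lower bound, the 3 vertices {1, 2, 4} are pairwise adjacent, and any tree decomposition puts a clique entirely inside one bag — forcing width ≥ 2. Therefore the treewidth is 2.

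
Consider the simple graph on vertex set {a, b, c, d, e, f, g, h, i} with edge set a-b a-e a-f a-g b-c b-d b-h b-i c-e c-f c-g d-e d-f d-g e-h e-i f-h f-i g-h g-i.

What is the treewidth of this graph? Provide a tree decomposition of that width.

Treewidth 4.
One optimal decomposition is:
Bags: B1 = {b, c, e, f, g}  B2 = {b, e, f, g, i}  B3 = {a, b, e, f, g}  B4 = {b, d, e, f, g}  B5 = {b, e, f, g, h}
Tree: B1–B2, B2–B3, B3–B4, B4–B5

Every bag has size at most 5, so the width is 5 − 1 = 4 and tw(G) ≤ 4. For the lower bound: the 5 vertex sets {c,e}, {f,i}, {a,b}, {g}, {d} are disjoint, each induces a connected subgraph, and every pair is joined by at least one edge of G. Contracting each set to a single vertex therefore yields K_{5} as a minor, and since treewidth is minor-monotone, tw(G) ≥ tw(K_{5}) = 4. Therefore the treewidth is 4.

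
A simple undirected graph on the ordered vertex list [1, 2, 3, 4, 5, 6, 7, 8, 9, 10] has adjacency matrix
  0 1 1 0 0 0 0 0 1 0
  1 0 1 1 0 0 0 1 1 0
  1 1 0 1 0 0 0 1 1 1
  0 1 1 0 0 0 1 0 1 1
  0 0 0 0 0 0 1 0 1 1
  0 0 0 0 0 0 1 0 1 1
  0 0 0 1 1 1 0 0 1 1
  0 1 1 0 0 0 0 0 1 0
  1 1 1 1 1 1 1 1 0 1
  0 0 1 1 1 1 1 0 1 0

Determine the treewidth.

3

A width-3 tree decomposition is:
Bags: B1 = {5, 7, 9, 10}  B2 = {4, 7, 9, 10}  B3 = {3, 4, 9, 10}  B4 = {2, 3, 4, 9}  B5 = {6, 7, 9, 10}  B6 = {1, 2, 3, 9}  B7 = {2, 3, 8, 9}
Tree: B1–B2, B2–B3, B3–B4, B1–B5, B4–B6, B4–B7
Each bag holds 4 vertices, so the decomposition has width 3, which upper-bounds the treewidth. Conversely, {2, 3, 8, 9} is a clique of size 4, and the vertices of any clique must share a bag in every tree decomposition; so some bag has ≥ 4 vertices and tw(G) ≥ 3. Hence tw(G) = 3 exactly.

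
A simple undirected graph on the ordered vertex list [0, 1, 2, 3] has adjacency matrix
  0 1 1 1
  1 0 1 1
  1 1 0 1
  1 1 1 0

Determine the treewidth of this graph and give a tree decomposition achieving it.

With just one bag of size 4, the width is 4 − 1 = 3, so tw(G) ≤ 3. For the lower bound, the 4 vertices {0, 1, 2, 3} are pairwise adjacent, and any tree decomposition puts a clique entirely inside one bag — forcing width ≥ 3. Hence tw(G) = 3 exactly.

Treewidth 3.
Bags: B1 = {0, 1, 2, 3}
Tree: (single bag)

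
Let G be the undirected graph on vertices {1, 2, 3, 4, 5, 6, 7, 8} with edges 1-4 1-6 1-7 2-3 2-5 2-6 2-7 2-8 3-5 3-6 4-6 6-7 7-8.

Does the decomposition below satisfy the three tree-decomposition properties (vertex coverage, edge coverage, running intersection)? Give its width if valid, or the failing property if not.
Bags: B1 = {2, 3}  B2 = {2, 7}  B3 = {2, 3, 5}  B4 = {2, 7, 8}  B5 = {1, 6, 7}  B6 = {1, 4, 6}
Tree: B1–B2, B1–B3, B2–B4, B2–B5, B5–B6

No — edge (3,6) lies in no bag.

A tree decomposition must satisfy three properties: every vertex lies in some bag; for every edge, both endpoints lie together in some bag; and for every vertex, the bags containing it form a connected subtree. Here edge (3,6) lies in no bag, so the decomposition is invalid.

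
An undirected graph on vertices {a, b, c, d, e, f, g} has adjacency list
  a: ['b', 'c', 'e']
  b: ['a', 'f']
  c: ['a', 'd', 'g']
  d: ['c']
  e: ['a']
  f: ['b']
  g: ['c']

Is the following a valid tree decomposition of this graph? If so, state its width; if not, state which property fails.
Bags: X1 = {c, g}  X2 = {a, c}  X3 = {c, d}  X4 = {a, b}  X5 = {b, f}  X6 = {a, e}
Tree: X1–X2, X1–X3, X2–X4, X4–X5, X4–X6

Every vertex of G appears in some bag (union = {a, b, c, d, e, f, g}); every edge is covered by a bag; and for each vertex v the set of bags containing v is connected in the bag tree. The decomposition is therefore valid. The largest bag has 2 vertices, so the width is 1.

Yes; width 1.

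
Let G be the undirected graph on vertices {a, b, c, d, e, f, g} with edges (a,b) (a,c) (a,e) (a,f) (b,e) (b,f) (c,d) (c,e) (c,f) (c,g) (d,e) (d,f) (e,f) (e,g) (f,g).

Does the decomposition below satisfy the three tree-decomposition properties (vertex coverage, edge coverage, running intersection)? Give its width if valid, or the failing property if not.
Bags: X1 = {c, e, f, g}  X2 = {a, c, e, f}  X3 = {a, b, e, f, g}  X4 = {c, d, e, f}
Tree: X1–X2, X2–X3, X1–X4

A tree decomposition must satisfy three properties: every vertex lies in some bag; for every edge, both endpoints lie together in some bag; and for every vertex, the bags containing it form a connected subtree. Here bags containing vertex g are not connected in the tree, so the decomposition is invalid.

No — bags containing vertex g are not connected in the tree.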